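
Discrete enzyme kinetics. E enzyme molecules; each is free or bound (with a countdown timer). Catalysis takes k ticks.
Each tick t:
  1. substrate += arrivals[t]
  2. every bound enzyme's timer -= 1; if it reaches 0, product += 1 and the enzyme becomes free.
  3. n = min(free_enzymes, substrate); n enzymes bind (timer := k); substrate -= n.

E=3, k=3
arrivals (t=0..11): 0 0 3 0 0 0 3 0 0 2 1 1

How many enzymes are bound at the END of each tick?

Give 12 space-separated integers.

Answer: 0 0 3 3 3 0 3 3 3 2 3 3

Derivation:
t=0: arr=0 -> substrate=0 bound=0 product=0
t=1: arr=0 -> substrate=0 bound=0 product=0
t=2: arr=3 -> substrate=0 bound=3 product=0
t=3: arr=0 -> substrate=0 bound=3 product=0
t=4: arr=0 -> substrate=0 bound=3 product=0
t=5: arr=0 -> substrate=0 bound=0 product=3
t=6: arr=3 -> substrate=0 bound=3 product=3
t=7: arr=0 -> substrate=0 bound=3 product=3
t=8: arr=0 -> substrate=0 bound=3 product=3
t=9: arr=2 -> substrate=0 bound=2 product=6
t=10: arr=1 -> substrate=0 bound=3 product=6
t=11: arr=1 -> substrate=1 bound=3 product=6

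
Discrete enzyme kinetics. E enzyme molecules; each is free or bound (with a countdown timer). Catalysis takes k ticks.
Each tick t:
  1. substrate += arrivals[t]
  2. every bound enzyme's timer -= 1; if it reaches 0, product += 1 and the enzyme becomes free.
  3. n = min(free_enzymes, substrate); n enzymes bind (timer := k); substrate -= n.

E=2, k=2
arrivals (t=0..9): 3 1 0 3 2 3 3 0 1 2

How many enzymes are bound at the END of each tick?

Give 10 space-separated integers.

t=0: arr=3 -> substrate=1 bound=2 product=0
t=1: arr=1 -> substrate=2 bound=2 product=0
t=2: arr=0 -> substrate=0 bound=2 product=2
t=3: arr=3 -> substrate=3 bound=2 product=2
t=4: arr=2 -> substrate=3 bound=2 product=4
t=5: arr=3 -> substrate=6 bound=2 product=4
t=6: arr=3 -> substrate=7 bound=2 product=6
t=7: arr=0 -> substrate=7 bound=2 product=6
t=8: arr=1 -> substrate=6 bound=2 product=8
t=9: arr=2 -> substrate=8 bound=2 product=8

Answer: 2 2 2 2 2 2 2 2 2 2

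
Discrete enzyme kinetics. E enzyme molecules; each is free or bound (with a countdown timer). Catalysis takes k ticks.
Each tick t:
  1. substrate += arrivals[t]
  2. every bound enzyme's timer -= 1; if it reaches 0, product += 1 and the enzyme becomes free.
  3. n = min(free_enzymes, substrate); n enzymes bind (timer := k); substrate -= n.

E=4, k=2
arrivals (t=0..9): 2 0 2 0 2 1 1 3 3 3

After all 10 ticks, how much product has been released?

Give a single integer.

t=0: arr=2 -> substrate=0 bound=2 product=0
t=1: arr=0 -> substrate=0 bound=2 product=0
t=2: arr=2 -> substrate=0 bound=2 product=2
t=3: arr=0 -> substrate=0 bound=2 product=2
t=4: arr=2 -> substrate=0 bound=2 product=4
t=5: arr=1 -> substrate=0 bound=3 product=4
t=6: arr=1 -> substrate=0 bound=2 product=6
t=7: arr=3 -> substrate=0 bound=4 product=7
t=8: arr=3 -> substrate=2 bound=4 product=8
t=9: arr=3 -> substrate=2 bound=4 product=11

Answer: 11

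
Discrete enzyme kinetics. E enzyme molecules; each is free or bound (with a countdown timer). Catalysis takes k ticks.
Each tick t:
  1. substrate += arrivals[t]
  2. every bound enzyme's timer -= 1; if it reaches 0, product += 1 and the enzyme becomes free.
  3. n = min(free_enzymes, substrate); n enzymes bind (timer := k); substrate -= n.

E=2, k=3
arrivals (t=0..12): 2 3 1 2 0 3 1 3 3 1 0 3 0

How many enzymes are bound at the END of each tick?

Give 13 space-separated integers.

Answer: 2 2 2 2 2 2 2 2 2 2 2 2 2

Derivation:
t=0: arr=2 -> substrate=0 bound=2 product=0
t=1: arr=3 -> substrate=3 bound=2 product=0
t=2: arr=1 -> substrate=4 bound=2 product=0
t=3: arr=2 -> substrate=4 bound=2 product=2
t=4: arr=0 -> substrate=4 bound=2 product=2
t=5: arr=3 -> substrate=7 bound=2 product=2
t=6: arr=1 -> substrate=6 bound=2 product=4
t=7: arr=3 -> substrate=9 bound=2 product=4
t=8: arr=3 -> substrate=12 bound=2 product=4
t=9: arr=1 -> substrate=11 bound=2 product=6
t=10: arr=0 -> substrate=11 bound=2 product=6
t=11: arr=3 -> substrate=14 bound=2 product=6
t=12: arr=0 -> substrate=12 bound=2 product=8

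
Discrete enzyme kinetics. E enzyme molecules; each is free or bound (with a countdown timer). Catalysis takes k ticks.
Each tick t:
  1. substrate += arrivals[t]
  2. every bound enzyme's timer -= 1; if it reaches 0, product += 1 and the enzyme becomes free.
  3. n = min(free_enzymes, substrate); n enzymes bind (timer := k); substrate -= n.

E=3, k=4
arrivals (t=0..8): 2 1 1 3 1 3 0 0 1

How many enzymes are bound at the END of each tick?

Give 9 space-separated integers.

Answer: 2 3 3 3 3 3 3 3 3

Derivation:
t=0: arr=2 -> substrate=0 bound=2 product=0
t=1: arr=1 -> substrate=0 bound=3 product=0
t=2: arr=1 -> substrate=1 bound=3 product=0
t=3: arr=3 -> substrate=4 bound=3 product=0
t=4: arr=1 -> substrate=3 bound=3 product=2
t=5: arr=3 -> substrate=5 bound=3 product=3
t=6: arr=0 -> substrate=5 bound=3 product=3
t=7: arr=0 -> substrate=5 bound=3 product=3
t=8: arr=1 -> substrate=4 bound=3 product=5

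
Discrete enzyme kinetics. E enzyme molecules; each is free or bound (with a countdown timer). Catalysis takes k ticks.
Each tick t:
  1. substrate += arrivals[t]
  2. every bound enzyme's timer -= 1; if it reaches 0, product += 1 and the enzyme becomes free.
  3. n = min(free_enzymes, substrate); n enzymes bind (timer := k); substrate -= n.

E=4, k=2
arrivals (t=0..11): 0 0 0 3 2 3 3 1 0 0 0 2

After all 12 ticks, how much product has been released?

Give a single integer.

Answer: 12

Derivation:
t=0: arr=0 -> substrate=0 bound=0 product=0
t=1: arr=0 -> substrate=0 bound=0 product=0
t=2: arr=0 -> substrate=0 bound=0 product=0
t=3: arr=3 -> substrate=0 bound=3 product=0
t=4: arr=2 -> substrate=1 bound=4 product=0
t=5: arr=3 -> substrate=1 bound=4 product=3
t=6: arr=3 -> substrate=3 bound=4 product=4
t=7: arr=1 -> substrate=1 bound=4 product=7
t=8: arr=0 -> substrate=0 bound=4 product=8
t=9: arr=0 -> substrate=0 bound=1 product=11
t=10: arr=0 -> substrate=0 bound=0 product=12
t=11: arr=2 -> substrate=0 bound=2 product=12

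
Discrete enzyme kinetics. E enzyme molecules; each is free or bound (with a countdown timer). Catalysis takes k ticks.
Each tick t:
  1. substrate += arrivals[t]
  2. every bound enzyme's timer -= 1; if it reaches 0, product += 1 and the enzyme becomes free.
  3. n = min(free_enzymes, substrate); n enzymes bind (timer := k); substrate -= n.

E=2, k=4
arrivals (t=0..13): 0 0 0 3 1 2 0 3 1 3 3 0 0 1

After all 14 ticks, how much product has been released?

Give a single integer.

t=0: arr=0 -> substrate=0 bound=0 product=0
t=1: arr=0 -> substrate=0 bound=0 product=0
t=2: arr=0 -> substrate=0 bound=0 product=0
t=3: arr=3 -> substrate=1 bound=2 product=0
t=4: arr=1 -> substrate=2 bound=2 product=0
t=5: arr=2 -> substrate=4 bound=2 product=0
t=6: arr=0 -> substrate=4 bound=2 product=0
t=7: arr=3 -> substrate=5 bound=2 product=2
t=8: arr=1 -> substrate=6 bound=2 product=2
t=9: arr=3 -> substrate=9 bound=2 product=2
t=10: arr=3 -> substrate=12 bound=2 product=2
t=11: arr=0 -> substrate=10 bound=2 product=4
t=12: arr=0 -> substrate=10 bound=2 product=4
t=13: arr=1 -> substrate=11 bound=2 product=4

Answer: 4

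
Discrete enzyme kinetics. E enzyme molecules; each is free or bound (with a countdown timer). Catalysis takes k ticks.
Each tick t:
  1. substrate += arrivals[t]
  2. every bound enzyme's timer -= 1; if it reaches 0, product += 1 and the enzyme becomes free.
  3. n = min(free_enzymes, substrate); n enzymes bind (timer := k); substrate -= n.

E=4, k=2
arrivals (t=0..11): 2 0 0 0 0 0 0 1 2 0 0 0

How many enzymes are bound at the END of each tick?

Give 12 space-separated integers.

t=0: arr=2 -> substrate=0 bound=2 product=0
t=1: arr=0 -> substrate=0 bound=2 product=0
t=2: arr=0 -> substrate=0 bound=0 product=2
t=3: arr=0 -> substrate=0 bound=0 product=2
t=4: arr=0 -> substrate=0 bound=0 product=2
t=5: arr=0 -> substrate=0 bound=0 product=2
t=6: arr=0 -> substrate=0 bound=0 product=2
t=7: arr=1 -> substrate=0 bound=1 product=2
t=8: arr=2 -> substrate=0 bound=3 product=2
t=9: arr=0 -> substrate=0 bound=2 product=3
t=10: arr=0 -> substrate=0 bound=0 product=5
t=11: arr=0 -> substrate=0 bound=0 product=5

Answer: 2 2 0 0 0 0 0 1 3 2 0 0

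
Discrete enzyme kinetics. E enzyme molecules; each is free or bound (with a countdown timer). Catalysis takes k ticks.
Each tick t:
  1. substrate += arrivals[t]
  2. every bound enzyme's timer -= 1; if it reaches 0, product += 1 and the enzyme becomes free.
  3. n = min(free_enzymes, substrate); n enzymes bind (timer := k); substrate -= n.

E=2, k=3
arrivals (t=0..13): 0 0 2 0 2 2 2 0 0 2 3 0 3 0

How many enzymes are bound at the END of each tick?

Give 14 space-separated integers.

t=0: arr=0 -> substrate=0 bound=0 product=0
t=1: arr=0 -> substrate=0 bound=0 product=0
t=2: arr=2 -> substrate=0 bound=2 product=0
t=3: arr=0 -> substrate=0 bound=2 product=0
t=4: arr=2 -> substrate=2 bound=2 product=0
t=5: arr=2 -> substrate=2 bound=2 product=2
t=6: arr=2 -> substrate=4 bound=2 product=2
t=7: arr=0 -> substrate=4 bound=2 product=2
t=8: arr=0 -> substrate=2 bound=2 product=4
t=9: arr=2 -> substrate=4 bound=2 product=4
t=10: arr=3 -> substrate=7 bound=2 product=4
t=11: arr=0 -> substrate=5 bound=2 product=6
t=12: arr=3 -> substrate=8 bound=2 product=6
t=13: arr=0 -> substrate=8 bound=2 product=6

Answer: 0 0 2 2 2 2 2 2 2 2 2 2 2 2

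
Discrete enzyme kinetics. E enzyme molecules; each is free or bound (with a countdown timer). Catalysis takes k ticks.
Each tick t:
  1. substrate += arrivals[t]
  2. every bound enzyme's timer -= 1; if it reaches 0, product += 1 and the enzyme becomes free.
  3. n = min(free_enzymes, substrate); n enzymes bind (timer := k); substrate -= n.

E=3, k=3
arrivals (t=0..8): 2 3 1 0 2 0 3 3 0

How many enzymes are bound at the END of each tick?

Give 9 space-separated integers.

t=0: arr=2 -> substrate=0 bound=2 product=0
t=1: arr=3 -> substrate=2 bound=3 product=0
t=2: arr=1 -> substrate=3 bound=3 product=0
t=3: arr=0 -> substrate=1 bound=3 product=2
t=4: arr=2 -> substrate=2 bound=3 product=3
t=5: arr=0 -> substrate=2 bound=3 product=3
t=6: arr=3 -> substrate=3 bound=3 product=5
t=7: arr=3 -> substrate=5 bound=3 product=6
t=8: arr=0 -> substrate=5 bound=3 product=6

Answer: 2 3 3 3 3 3 3 3 3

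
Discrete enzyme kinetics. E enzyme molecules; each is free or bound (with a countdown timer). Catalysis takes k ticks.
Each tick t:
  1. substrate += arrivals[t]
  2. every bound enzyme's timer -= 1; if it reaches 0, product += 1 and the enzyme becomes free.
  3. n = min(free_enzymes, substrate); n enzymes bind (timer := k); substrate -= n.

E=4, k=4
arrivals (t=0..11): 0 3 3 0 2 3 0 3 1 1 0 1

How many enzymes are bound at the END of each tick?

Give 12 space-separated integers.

Answer: 0 3 4 4 4 4 4 4 4 4 4 4

Derivation:
t=0: arr=0 -> substrate=0 bound=0 product=0
t=1: arr=3 -> substrate=0 bound=3 product=0
t=2: arr=3 -> substrate=2 bound=4 product=0
t=3: arr=0 -> substrate=2 bound=4 product=0
t=4: arr=2 -> substrate=4 bound=4 product=0
t=5: arr=3 -> substrate=4 bound=4 product=3
t=6: arr=0 -> substrate=3 bound=4 product=4
t=7: arr=3 -> substrate=6 bound=4 product=4
t=8: arr=1 -> substrate=7 bound=4 product=4
t=9: arr=1 -> substrate=5 bound=4 product=7
t=10: arr=0 -> substrate=4 bound=4 product=8
t=11: arr=1 -> substrate=5 bound=4 product=8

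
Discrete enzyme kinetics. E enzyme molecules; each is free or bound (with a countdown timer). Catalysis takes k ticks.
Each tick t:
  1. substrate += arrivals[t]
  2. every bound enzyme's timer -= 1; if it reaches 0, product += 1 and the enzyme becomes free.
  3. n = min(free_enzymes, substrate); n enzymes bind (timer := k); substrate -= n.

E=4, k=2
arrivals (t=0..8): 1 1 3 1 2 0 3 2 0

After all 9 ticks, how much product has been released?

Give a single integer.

Answer: 11

Derivation:
t=0: arr=1 -> substrate=0 bound=1 product=0
t=1: arr=1 -> substrate=0 bound=2 product=0
t=2: arr=3 -> substrate=0 bound=4 product=1
t=3: arr=1 -> substrate=0 bound=4 product=2
t=4: arr=2 -> substrate=0 bound=3 product=5
t=5: arr=0 -> substrate=0 bound=2 product=6
t=6: arr=3 -> substrate=0 bound=3 product=8
t=7: arr=2 -> substrate=1 bound=4 product=8
t=8: arr=0 -> substrate=0 bound=2 product=11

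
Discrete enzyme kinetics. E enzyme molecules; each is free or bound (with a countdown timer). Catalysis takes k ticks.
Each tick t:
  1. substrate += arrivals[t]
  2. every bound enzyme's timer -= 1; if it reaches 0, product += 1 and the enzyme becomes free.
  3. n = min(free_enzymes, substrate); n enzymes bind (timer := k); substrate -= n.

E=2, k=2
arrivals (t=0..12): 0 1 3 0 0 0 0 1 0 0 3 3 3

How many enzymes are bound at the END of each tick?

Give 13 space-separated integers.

Answer: 0 1 2 2 2 1 0 1 1 0 2 2 2

Derivation:
t=0: arr=0 -> substrate=0 bound=0 product=0
t=1: arr=1 -> substrate=0 bound=1 product=0
t=2: arr=3 -> substrate=2 bound=2 product=0
t=3: arr=0 -> substrate=1 bound=2 product=1
t=4: arr=0 -> substrate=0 bound=2 product=2
t=5: arr=0 -> substrate=0 bound=1 product=3
t=6: arr=0 -> substrate=0 bound=0 product=4
t=7: arr=1 -> substrate=0 bound=1 product=4
t=8: arr=0 -> substrate=0 bound=1 product=4
t=9: arr=0 -> substrate=0 bound=0 product=5
t=10: arr=3 -> substrate=1 bound=2 product=5
t=11: arr=3 -> substrate=4 bound=2 product=5
t=12: arr=3 -> substrate=5 bound=2 product=7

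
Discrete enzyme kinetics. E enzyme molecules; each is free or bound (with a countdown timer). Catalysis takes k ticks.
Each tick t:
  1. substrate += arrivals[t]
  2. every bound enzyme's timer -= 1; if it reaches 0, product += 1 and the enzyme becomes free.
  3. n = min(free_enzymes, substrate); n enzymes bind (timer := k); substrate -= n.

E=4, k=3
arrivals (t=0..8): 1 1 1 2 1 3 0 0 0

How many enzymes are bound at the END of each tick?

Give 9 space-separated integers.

Answer: 1 2 3 4 4 4 4 3 2

Derivation:
t=0: arr=1 -> substrate=0 bound=1 product=0
t=1: arr=1 -> substrate=0 bound=2 product=0
t=2: arr=1 -> substrate=0 bound=3 product=0
t=3: arr=2 -> substrate=0 bound=4 product=1
t=4: arr=1 -> substrate=0 bound=4 product=2
t=5: arr=3 -> substrate=2 bound=4 product=3
t=6: arr=0 -> substrate=0 bound=4 product=5
t=7: arr=0 -> substrate=0 bound=3 product=6
t=8: arr=0 -> substrate=0 bound=2 product=7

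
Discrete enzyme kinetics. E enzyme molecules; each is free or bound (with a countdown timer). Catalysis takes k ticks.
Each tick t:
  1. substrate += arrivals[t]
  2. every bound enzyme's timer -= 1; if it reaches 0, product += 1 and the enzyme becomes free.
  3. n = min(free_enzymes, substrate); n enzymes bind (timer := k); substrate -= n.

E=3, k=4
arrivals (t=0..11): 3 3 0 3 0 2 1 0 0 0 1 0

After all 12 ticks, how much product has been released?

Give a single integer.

t=0: arr=3 -> substrate=0 bound=3 product=0
t=1: arr=3 -> substrate=3 bound=3 product=0
t=2: arr=0 -> substrate=3 bound=3 product=0
t=3: arr=3 -> substrate=6 bound=3 product=0
t=4: arr=0 -> substrate=3 bound=3 product=3
t=5: arr=2 -> substrate=5 bound=3 product=3
t=6: arr=1 -> substrate=6 bound=3 product=3
t=7: arr=0 -> substrate=6 bound=3 product=3
t=8: arr=0 -> substrate=3 bound=3 product=6
t=9: arr=0 -> substrate=3 bound=3 product=6
t=10: arr=1 -> substrate=4 bound=3 product=6
t=11: arr=0 -> substrate=4 bound=3 product=6

Answer: 6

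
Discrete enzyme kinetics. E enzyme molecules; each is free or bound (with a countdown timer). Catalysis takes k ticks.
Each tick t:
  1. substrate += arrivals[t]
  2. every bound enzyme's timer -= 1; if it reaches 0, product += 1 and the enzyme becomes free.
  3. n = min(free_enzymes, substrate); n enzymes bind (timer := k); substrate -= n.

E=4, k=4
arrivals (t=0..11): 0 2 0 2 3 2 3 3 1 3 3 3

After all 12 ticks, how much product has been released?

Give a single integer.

Answer: 8

Derivation:
t=0: arr=0 -> substrate=0 bound=0 product=0
t=1: arr=2 -> substrate=0 bound=2 product=0
t=2: arr=0 -> substrate=0 bound=2 product=0
t=3: arr=2 -> substrate=0 bound=4 product=0
t=4: arr=3 -> substrate=3 bound=4 product=0
t=5: arr=2 -> substrate=3 bound=4 product=2
t=6: arr=3 -> substrate=6 bound=4 product=2
t=7: arr=3 -> substrate=7 bound=4 product=4
t=8: arr=1 -> substrate=8 bound=4 product=4
t=9: arr=3 -> substrate=9 bound=4 product=6
t=10: arr=3 -> substrate=12 bound=4 product=6
t=11: arr=3 -> substrate=13 bound=4 product=8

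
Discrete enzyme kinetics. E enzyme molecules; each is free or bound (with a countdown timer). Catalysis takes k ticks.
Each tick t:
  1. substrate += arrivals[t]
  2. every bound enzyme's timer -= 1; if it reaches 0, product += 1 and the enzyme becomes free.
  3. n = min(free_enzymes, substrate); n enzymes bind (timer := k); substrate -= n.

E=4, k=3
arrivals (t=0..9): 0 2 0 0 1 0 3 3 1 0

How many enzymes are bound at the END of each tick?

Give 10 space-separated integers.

Answer: 0 2 2 2 1 1 4 4 4 4

Derivation:
t=0: arr=0 -> substrate=0 bound=0 product=0
t=1: arr=2 -> substrate=0 bound=2 product=0
t=2: arr=0 -> substrate=0 bound=2 product=0
t=3: arr=0 -> substrate=0 bound=2 product=0
t=4: arr=1 -> substrate=0 bound=1 product=2
t=5: arr=0 -> substrate=0 bound=1 product=2
t=6: arr=3 -> substrate=0 bound=4 product=2
t=7: arr=3 -> substrate=2 bound=4 product=3
t=8: arr=1 -> substrate=3 bound=4 product=3
t=9: arr=0 -> substrate=0 bound=4 product=6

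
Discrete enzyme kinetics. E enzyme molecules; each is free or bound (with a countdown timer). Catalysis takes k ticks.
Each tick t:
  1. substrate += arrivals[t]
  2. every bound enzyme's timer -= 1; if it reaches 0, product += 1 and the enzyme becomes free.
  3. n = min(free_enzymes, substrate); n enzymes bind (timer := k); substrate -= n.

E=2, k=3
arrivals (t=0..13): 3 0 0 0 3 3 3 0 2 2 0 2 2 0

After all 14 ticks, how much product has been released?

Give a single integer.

Answer: 8

Derivation:
t=0: arr=3 -> substrate=1 bound=2 product=0
t=1: arr=0 -> substrate=1 bound=2 product=0
t=2: arr=0 -> substrate=1 bound=2 product=0
t=3: arr=0 -> substrate=0 bound=1 product=2
t=4: arr=3 -> substrate=2 bound=2 product=2
t=5: arr=3 -> substrate=5 bound=2 product=2
t=6: arr=3 -> substrate=7 bound=2 product=3
t=7: arr=0 -> substrate=6 bound=2 product=4
t=8: arr=2 -> substrate=8 bound=2 product=4
t=9: arr=2 -> substrate=9 bound=2 product=5
t=10: arr=0 -> substrate=8 bound=2 product=6
t=11: arr=2 -> substrate=10 bound=2 product=6
t=12: arr=2 -> substrate=11 bound=2 product=7
t=13: arr=0 -> substrate=10 bound=2 product=8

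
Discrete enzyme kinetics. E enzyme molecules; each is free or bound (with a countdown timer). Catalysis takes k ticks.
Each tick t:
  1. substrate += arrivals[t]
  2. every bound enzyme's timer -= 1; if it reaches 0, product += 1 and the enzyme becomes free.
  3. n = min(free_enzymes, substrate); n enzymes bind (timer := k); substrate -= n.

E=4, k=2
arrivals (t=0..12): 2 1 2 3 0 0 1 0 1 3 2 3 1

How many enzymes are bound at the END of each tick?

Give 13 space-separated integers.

t=0: arr=2 -> substrate=0 bound=2 product=0
t=1: arr=1 -> substrate=0 bound=3 product=0
t=2: arr=2 -> substrate=0 bound=3 product=2
t=3: arr=3 -> substrate=1 bound=4 product=3
t=4: arr=0 -> substrate=0 bound=3 product=5
t=5: arr=0 -> substrate=0 bound=1 product=7
t=6: arr=1 -> substrate=0 bound=1 product=8
t=7: arr=0 -> substrate=0 bound=1 product=8
t=8: arr=1 -> substrate=0 bound=1 product=9
t=9: arr=3 -> substrate=0 bound=4 product=9
t=10: arr=2 -> substrate=1 bound=4 product=10
t=11: arr=3 -> substrate=1 bound=4 product=13
t=12: arr=1 -> substrate=1 bound=4 product=14

Answer: 2 3 3 4 3 1 1 1 1 4 4 4 4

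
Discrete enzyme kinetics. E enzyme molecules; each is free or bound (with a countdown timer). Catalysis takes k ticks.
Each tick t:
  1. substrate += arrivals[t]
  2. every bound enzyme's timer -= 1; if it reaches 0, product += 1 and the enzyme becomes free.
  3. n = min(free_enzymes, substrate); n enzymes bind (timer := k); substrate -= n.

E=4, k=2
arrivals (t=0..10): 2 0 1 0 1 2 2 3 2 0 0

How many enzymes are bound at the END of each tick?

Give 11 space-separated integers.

t=0: arr=2 -> substrate=0 bound=2 product=0
t=1: arr=0 -> substrate=0 bound=2 product=0
t=2: arr=1 -> substrate=0 bound=1 product=2
t=3: arr=0 -> substrate=0 bound=1 product=2
t=4: arr=1 -> substrate=0 bound=1 product=3
t=5: arr=2 -> substrate=0 bound=3 product=3
t=6: arr=2 -> substrate=0 bound=4 product=4
t=7: arr=3 -> substrate=1 bound=4 product=6
t=8: arr=2 -> substrate=1 bound=4 product=8
t=9: arr=0 -> substrate=0 bound=3 product=10
t=10: arr=0 -> substrate=0 bound=1 product=12

Answer: 2 2 1 1 1 3 4 4 4 3 1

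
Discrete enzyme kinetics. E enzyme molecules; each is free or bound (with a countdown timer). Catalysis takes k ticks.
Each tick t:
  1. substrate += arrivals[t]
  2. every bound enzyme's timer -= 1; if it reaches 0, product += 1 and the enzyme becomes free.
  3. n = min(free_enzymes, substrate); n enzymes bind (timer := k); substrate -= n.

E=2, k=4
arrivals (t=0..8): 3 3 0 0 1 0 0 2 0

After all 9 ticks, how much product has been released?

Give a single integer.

t=0: arr=3 -> substrate=1 bound=2 product=0
t=1: arr=3 -> substrate=4 bound=2 product=0
t=2: arr=0 -> substrate=4 bound=2 product=0
t=3: arr=0 -> substrate=4 bound=2 product=0
t=4: arr=1 -> substrate=3 bound=2 product=2
t=5: arr=0 -> substrate=3 bound=2 product=2
t=6: arr=0 -> substrate=3 bound=2 product=2
t=7: arr=2 -> substrate=5 bound=2 product=2
t=8: arr=0 -> substrate=3 bound=2 product=4

Answer: 4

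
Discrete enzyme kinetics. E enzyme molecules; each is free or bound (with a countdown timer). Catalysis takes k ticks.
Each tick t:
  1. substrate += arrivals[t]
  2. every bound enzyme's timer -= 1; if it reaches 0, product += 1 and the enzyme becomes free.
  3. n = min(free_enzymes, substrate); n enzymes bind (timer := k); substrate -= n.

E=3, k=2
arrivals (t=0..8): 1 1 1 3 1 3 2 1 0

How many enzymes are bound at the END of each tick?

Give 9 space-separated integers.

Answer: 1 2 2 3 3 3 3 3 3

Derivation:
t=0: arr=1 -> substrate=0 bound=1 product=0
t=1: arr=1 -> substrate=0 bound=2 product=0
t=2: arr=1 -> substrate=0 bound=2 product=1
t=3: arr=3 -> substrate=1 bound=3 product=2
t=4: arr=1 -> substrate=1 bound=3 product=3
t=5: arr=3 -> substrate=2 bound=3 product=5
t=6: arr=2 -> substrate=3 bound=3 product=6
t=7: arr=1 -> substrate=2 bound=3 product=8
t=8: arr=0 -> substrate=1 bound=3 product=9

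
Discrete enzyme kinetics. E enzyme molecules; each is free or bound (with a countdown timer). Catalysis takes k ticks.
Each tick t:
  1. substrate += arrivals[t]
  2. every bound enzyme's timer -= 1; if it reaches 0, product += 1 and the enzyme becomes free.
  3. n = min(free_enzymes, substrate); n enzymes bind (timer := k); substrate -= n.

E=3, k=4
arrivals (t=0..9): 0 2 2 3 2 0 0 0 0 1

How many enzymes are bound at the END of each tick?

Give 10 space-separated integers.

t=0: arr=0 -> substrate=0 bound=0 product=0
t=1: arr=2 -> substrate=0 bound=2 product=0
t=2: arr=2 -> substrate=1 bound=3 product=0
t=3: arr=3 -> substrate=4 bound=3 product=0
t=4: arr=2 -> substrate=6 bound=3 product=0
t=5: arr=0 -> substrate=4 bound=3 product=2
t=6: arr=0 -> substrate=3 bound=3 product=3
t=7: arr=0 -> substrate=3 bound=3 product=3
t=8: arr=0 -> substrate=3 bound=3 product=3
t=9: arr=1 -> substrate=2 bound=3 product=5

Answer: 0 2 3 3 3 3 3 3 3 3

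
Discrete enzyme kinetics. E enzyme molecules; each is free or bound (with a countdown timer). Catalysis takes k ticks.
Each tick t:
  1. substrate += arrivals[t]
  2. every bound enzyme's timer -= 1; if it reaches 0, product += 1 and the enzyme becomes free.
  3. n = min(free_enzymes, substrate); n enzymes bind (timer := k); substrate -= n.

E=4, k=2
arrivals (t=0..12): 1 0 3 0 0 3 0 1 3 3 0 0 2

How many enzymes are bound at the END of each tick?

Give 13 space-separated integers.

Answer: 1 1 3 3 0 3 3 1 4 4 3 2 2

Derivation:
t=0: arr=1 -> substrate=0 bound=1 product=0
t=1: arr=0 -> substrate=0 bound=1 product=0
t=2: arr=3 -> substrate=0 bound=3 product=1
t=3: arr=0 -> substrate=0 bound=3 product=1
t=4: arr=0 -> substrate=0 bound=0 product=4
t=5: arr=3 -> substrate=0 bound=3 product=4
t=6: arr=0 -> substrate=0 bound=3 product=4
t=7: arr=1 -> substrate=0 bound=1 product=7
t=8: arr=3 -> substrate=0 bound=4 product=7
t=9: arr=3 -> substrate=2 bound=4 product=8
t=10: arr=0 -> substrate=0 bound=3 product=11
t=11: arr=0 -> substrate=0 bound=2 product=12
t=12: arr=2 -> substrate=0 bound=2 product=14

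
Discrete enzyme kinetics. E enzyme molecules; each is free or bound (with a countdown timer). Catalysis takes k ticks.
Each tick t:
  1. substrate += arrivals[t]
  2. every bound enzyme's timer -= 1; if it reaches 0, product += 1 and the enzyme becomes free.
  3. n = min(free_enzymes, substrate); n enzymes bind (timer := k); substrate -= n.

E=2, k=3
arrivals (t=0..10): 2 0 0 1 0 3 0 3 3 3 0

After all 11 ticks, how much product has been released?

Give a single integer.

t=0: arr=2 -> substrate=0 bound=2 product=0
t=1: arr=0 -> substrate=0 bound=2 product=0
t=2: arr=0 -> substrate=0 bound=2 product=0
t=3: arr=1 -> substrate=0 bound=1 product=2
t=4: arr=0 -> substrate=0 bound=1 product=2
t=5: arr=3 -> substrate=2 bound=2 product=2
t=6: arr=0 -> substrate=1 bound=2 product=3
t=7: arr=3 -> substrate=4 bound=2 product=3
t=8: arr=3 -> substrate=6 bound=2 product=4
t=9: arr=3 -> substrate=8 bound=2 product=5
t=10: arr=0 -> substrate=8 bound=2 product=5

Answer: 5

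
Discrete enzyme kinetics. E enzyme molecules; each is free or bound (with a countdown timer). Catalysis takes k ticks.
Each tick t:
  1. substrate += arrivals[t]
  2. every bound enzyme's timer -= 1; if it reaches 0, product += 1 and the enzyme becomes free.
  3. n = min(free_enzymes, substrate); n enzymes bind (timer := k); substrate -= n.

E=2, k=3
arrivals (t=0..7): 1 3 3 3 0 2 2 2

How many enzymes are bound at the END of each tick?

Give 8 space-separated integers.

t=0: arr=1 -> substrate=0 bound=1 product=0
t=1: arr=3 -> substrate=2 bound=2 product=0
t=2: arr=3 -> substrate=5 bound=2 product=0
t=3: arr=3 -> substrate=7 bound=2 product=1
t=4: arr=0 -> substrate=6 bound=2 product=2
t=5: arr=2 -> substrate=8 bound=2 product=2
t=6: arr=2 -> substrate=9 bound=2 product=3
t=7: arr=2 -> substrate=10 bound=2 product=4

Answer: 1 2 2 2 2 2 2 2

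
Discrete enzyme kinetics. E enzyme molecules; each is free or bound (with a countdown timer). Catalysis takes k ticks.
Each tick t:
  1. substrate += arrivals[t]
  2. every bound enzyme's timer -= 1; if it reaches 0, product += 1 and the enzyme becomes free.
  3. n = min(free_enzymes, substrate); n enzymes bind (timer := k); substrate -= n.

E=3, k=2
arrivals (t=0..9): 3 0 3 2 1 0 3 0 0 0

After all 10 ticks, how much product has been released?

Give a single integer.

t=0: arr=3 -> substrate=0 bound=3 product=0
t=1: arr=0 -> substrate=0 bound=3 product=0
t=2: arr=3 -> substrate=0 bound=3 product=3
t=3: arr=2 -> substrate=2 bound=3 product=3
t=4: arr=1 -> substrate=0 bound=3 product=6
t=5: arr=0 -> substrate=0 bound=3 product=6
t=6: arr=3 -> substrate=0 bound=3 product=9
t=7: arr=0 -> substrate=0 bound=3 product=9
t=8: arr=0 -> substrate=0 bound=0 product=12
t=9: arr=0 -> substrate=0 bound=0 product=12

Answer: 12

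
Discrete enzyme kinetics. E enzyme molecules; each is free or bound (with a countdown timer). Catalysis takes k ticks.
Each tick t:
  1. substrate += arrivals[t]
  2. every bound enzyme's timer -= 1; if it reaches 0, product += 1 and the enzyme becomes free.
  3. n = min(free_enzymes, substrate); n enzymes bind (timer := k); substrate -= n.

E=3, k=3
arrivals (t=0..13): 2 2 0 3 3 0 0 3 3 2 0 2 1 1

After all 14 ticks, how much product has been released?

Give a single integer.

t=0: arr=2 -> substrate=0 bound=2 product=0
t=1: arr=2 -> substrate=1 bound=3 product=0
t=2: arr=0 -> substrate=1 bound=3 product=0
t=3: arr=3 -> substrate=2 bound=3 product=2
t=4: arr=3 -> substrate=4 bound=3 product=3
t=5: arr=0 -> substrate=4 bound=3 product=3
t=6: arr=0 -> substrate=2 bound=3 product=5
t=7: arr=3 -> substrate=4 bound=3 product=6
t=8: arr=3 -> substrate=7 bound=3 product=6
t=9: arr=2 -> substrate=7 bound=3 product=8
t=10: arr=0 -> substrate=6 bound=3 product=9
t=11: arr=2 -> substrate=8 bound=3 product=9
t=12: arr=1 -> substrate=7 bound=3 product=11
t=13: arr=1 -> substrate=7 bound=3 product=12

Answer: 12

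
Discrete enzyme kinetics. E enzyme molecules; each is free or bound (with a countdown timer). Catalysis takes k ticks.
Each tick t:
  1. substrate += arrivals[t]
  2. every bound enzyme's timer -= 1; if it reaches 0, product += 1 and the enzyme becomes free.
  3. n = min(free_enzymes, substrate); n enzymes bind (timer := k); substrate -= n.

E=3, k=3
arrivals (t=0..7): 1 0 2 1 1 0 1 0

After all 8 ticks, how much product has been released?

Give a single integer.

Answer: 4

Derivation:
t=0: arr=1 -> substrate=0 bound=1 product=0
t=1: arr=0 -> substrate=0 bound=1 product=0
t=2: arr=2 -> substrate=0 bound=3 product=0
t=3: arr=1 -> substrate=0 bound=3 product=1
t=4: arr=1 -> substrate=1 bound=3 product=1
t=5: arr=0 -> substrate=0 bound=2 product=3
t=6: arr=1 -> substrate=0 bound=2 product=4
t=7: arr=0 -> substrate=0 bound=2 product=4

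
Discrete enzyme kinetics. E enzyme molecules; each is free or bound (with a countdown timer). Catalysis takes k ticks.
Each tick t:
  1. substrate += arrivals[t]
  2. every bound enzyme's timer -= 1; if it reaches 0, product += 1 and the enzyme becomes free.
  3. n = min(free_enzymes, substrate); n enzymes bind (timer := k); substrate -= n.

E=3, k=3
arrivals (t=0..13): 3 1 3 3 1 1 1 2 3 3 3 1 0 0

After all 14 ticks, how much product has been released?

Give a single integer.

Answer: 12

Derivation:
t=0: arr=3 -> substrate=0 bound=3 product=0
t=1: arr=1 -> substrate=1 bound=3 product=0
t=2: arr=3 -> substrate=4 bound=3 product=0
t=3: arr=3 -> substrate=4 bound=3 product=3
t=4: arr=1 -> substrate=5 bound=3 product=3
t=5: arr=1 -> substrate=6 bound=3 product=3
t=6: arr=1 -> substrate=4 bound=3 product=6
t=7: arr=2 -> substrate=6 bound=3 product=6
t=8: arr=3 -> substrate=9 bound=3 product=6
t=9: arr=3 -> substrate=9 bound=3 product=9
t=10: arr=3 -> substrate=12 bound=3 product=9
t=11: arr=1 -> substrate=13 bound=3 product=9
t=12: arr=0 -> substrate=10 bound=3 product=12
t=13: arr=0 -> substrate=10 bound=3 product=12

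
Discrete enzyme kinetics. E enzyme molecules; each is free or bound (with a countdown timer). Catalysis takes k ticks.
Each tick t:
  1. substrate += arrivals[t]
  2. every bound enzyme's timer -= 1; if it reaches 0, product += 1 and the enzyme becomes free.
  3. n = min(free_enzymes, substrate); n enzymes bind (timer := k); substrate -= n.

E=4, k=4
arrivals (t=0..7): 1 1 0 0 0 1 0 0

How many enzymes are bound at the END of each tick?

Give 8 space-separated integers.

t=0: arr=1 -> substrate=0 bound=1 product=0
t=1: arr=1 -> substrate=0 bound=2 product=0
t=2: arr=0 -> substrate=0 bound=2 product=0
t=3: arr=0 -> substrate=0 bound=2 product=0
t=4: arr=0 -> substrate=0 bound=1 product=1
t=5: arr=1 -> substrate=0 bound=1 product=2
t=6: arr=0 -> substrate=0 bound=1 product=2
t=7: arr=0 -> substrate=0 bound=1 product=2

Answer: 1 2 2 2 1 1 1 1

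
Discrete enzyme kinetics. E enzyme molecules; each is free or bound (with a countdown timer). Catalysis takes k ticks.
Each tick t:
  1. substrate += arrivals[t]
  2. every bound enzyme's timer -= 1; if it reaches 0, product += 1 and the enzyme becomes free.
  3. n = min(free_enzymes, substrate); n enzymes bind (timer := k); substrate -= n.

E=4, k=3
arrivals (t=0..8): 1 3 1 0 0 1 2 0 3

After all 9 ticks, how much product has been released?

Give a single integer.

Answer: 6

Derivation:
t=0: arr=1 -> substrate=0 bound=1 product=0
t=1: arr=3 -> substrate=0 bound=4 product=0
t=2: arr=1 -> substrate=1 bound=4 product=0
t=3: arr=0 -> substrate=0 bound=4 product=1
t=4: arr=0 -> substrate=0 bound=1 product=4
t=5: arr=1 -> substrate=0 bound=2 product=4
t=6: arr=2 -> substrate=0 bound=3 product=5
t=7: arr=0 -> substrate=0 bound=3 product=5
t=8: arr=3 -> substrate=1 bound=4 product=6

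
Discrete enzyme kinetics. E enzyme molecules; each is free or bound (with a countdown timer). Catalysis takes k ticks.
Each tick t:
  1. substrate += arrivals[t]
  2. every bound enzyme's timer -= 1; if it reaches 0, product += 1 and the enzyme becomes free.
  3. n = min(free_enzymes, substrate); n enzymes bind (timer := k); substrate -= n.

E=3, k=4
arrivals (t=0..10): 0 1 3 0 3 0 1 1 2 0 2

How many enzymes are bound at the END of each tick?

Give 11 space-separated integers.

Answer: 0 1 3 3 3 3 3 3 3 3 3

Derivation:
t=0: arr=0 -> substrate=0 bound=0 product=0
t=1: arr=1 -> substrate=0 bound=1 product=0
t=2: arr=3 -> substrate=1 bound=3 product=0
t=3: arr=0 -> substrate=1 bound=3 product=0
t=4: arr=3 -> substrate=4 bound=3 product=0
t=5: arr=0 -> substrate=3 bound=3 product=1
t=6: arr=1 -> substrate=2 bound=3 product=3
t=7: arr=1 -> substrate=3 bound=3 product=3
t=8: arr=2 -> substrate=5 bound=3 product=3
t=9: arr=0 -> substrate=4 bound=3 product=4
t=10: arr=2 -> substrate=4 bound=3 product=6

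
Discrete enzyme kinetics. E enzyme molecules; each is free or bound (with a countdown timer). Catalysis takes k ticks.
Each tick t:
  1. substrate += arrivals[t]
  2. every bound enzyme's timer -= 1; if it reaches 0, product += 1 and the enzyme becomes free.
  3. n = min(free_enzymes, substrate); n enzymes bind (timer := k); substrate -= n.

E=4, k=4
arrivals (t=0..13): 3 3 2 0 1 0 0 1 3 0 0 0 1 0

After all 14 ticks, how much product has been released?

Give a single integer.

Answer: 12

Derivation:
t=0: arr=3 -> substrate=0 bound=3 product=0
t=1: arr=3 -> substrate=2 bound=4 product=0
t=2: arr=2 -> substrate=4 bound=4 product=0
t=3: arr=0 -> substrate=4 bound=4 product=0
t=4: arr=1 -> substrate=2 bound=4 product=3
t=5: arr=0 -> substrate=1 bound=4 product=4
t=6: arr=0 -> substrate=1 bound=4 product=4
t=7: arr=1 -> substrate=2 bound=4 product=4
t=8: arr=3 -> substrate=2 bound=4 product=7
t=9: arr=0 -> substrate=1 bound=4 product=8
t=10: arr=0 -> substrate=1 bound=4 product=8
t=11: arr=0 -> substrate=1 bound=4 product=8
t=12: arr=1 -> substrate=0 bound=3 product=11
t=13: arr=0 -> substrate=0 bound=2 product=12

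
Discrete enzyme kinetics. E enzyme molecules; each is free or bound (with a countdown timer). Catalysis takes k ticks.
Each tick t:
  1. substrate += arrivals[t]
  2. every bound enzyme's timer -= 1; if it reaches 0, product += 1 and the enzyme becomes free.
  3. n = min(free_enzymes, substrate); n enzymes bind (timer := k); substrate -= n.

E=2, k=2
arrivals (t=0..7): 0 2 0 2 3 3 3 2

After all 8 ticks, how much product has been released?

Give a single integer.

t=0: arr=0 -> substrate=0 bound=0 product=0
t=1: arr=2 -> substrate=0 bound=2 product=0
t=2: arr=0 -> substrate=0 bound=2 product=0
t=3: arr=2 -> substrate=0 bound=2 product=2
t=4: arr=3 -> substrate=3 bound=2 product=2
t=5: arr=3 -> substrate=4 bound=2 product=4
t=6: arr=3 -> substrate=7 bound=2 product=4
t=7: arr=2 -> substrate=7 bound=2 product=6

Answer: 6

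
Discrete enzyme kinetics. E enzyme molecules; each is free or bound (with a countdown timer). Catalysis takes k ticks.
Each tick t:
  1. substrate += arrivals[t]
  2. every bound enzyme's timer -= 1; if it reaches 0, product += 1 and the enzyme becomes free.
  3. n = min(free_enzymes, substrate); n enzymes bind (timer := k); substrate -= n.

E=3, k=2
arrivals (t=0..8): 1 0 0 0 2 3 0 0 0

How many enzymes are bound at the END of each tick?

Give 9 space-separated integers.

t=0: arr=1 -> substrate=0 bound=1 product=0
t=1: arr=0 -> substrate=0 bound=1 product=0
t=2: arr=0 -> substrate=0 bound=0 product=1
t=3: arr=0 -> substrate=0 bound=0 product=1
t=4: arr=2 -> substrate=0 bound=2 product=1
t=5: arr=3 -> substrate=2 bound=3 product=1
t=6: arr=0 -> substrate=0 bound=3 product=3
t=7: arr=0 -> substrate=0 bound=2 product=4
t=8: arr=0 -> substrate=0 bound=0 product=6

Answer: 1 1 0 0 2 3 3 2 0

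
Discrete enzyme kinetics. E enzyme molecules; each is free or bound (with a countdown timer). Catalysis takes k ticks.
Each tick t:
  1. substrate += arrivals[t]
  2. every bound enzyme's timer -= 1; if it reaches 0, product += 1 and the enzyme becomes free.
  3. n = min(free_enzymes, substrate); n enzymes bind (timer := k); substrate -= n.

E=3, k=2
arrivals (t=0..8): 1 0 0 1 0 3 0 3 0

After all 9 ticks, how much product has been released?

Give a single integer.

t=0: arr=1 -> substrate=0 bound=1 product=0
t=1: arr=0 -> substrate=0 bound=1 product=0
t=2: arr=0 -> substrate=0 bound=0 product=1
t=3: arr=1 -> substrate=0 bound=1 product=1
t=4: arr=0 -> substrate=0 bound=1 product=1
t=5: arr=3 -> substrate=0 bound=3 product=2
t=6: arr=0 -> substrate=0 bound=3 product=2
t=7: arr=3 -> substrate=0 bound=3 product=5
t=8: arr=0 -> substrate=0 bound=3 product=5

Answer: 5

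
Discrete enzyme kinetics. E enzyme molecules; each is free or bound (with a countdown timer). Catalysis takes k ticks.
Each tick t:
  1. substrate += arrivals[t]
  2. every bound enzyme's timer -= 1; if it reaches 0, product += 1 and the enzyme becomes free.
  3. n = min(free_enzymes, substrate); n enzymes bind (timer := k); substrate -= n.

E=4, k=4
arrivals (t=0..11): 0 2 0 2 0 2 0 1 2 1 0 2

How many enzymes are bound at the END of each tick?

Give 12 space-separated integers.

Answer: 0 2 2 4 4 4 4 3 4 4 4 4

Derivation:
t=0: arr=0 -> substrate=0 bound=0 product=0
t=1: arr=2 -> substrate=0 bound=2 product=0
t=2: arr=0 -> substrate=0 bound=2 product=0
t=3: arr=2 -> substrate=0 bound=4 product=0
t=4: arr=0 -> substrate=0 bound=4 product=0
t=5: arr=2 -> substrate=0 bound=4 product=2
t=6: arr=0 -> substrate=0 bound=4 product=2
t=7: arr=1 -> substrate=0 bound=3 product=4
t=8: arr=2 -> substrate=1 bound=4 product=4
t=9: arr=1 -> substrate=0 bound=4 product=6
t=10: arr=0 -> substrate=0 bound=4 product=6
t=11: arr=2 -> substrate=1 bound=4 product=7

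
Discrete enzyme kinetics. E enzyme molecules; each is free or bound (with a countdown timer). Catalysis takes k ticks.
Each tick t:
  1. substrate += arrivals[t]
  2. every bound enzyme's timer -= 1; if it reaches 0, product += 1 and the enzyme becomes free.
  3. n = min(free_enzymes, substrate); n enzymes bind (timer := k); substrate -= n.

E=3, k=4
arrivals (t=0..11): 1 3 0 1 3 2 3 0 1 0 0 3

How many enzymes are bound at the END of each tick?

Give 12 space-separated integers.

t=0: arr=1 -> substrate=0 bound=1 product=0
t=1: arr=3 -> substrate=1 bound=3 product=0
t=2: arr=0 -> substrate=1 bound=3 product=0
t=3: arr=1 -> substrate=2 bound=3 product=0
t=4: arr=3 -> substrate=4 bound=3 product=1
t=5: arr=2 -> substrate=4 bound=3 product=3
t=6: arr=3 -> substrate=7 bound=3 product=3
t=7: arr=0 -> substrate=7 bound=3 product=3
t=8: arr=1 -> substrate=7 bound=3 product=4
t=9: arr=0 -> substrate=5 bound=3 product=6
t=10: arr=0 -> substrate=5 bound=3 product=6
t=11: arr=3 -> substrate=8 bound=3 product=6

Answer: 1 3 3 3 3 3 3 3 3 3 3 3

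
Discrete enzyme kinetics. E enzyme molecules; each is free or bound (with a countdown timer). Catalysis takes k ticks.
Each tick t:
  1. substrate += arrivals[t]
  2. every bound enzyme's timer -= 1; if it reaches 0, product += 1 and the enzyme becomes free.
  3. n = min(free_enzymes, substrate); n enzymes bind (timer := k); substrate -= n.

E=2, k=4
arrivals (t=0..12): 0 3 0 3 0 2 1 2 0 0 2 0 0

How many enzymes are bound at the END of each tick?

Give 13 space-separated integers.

t=0: arr=0 -> substrate=0 bound=0 product=0
t=1: arr=3 -> substrate=1 bound=2 product=0
t=2: arr=0 -> substrate=1 bound=2 product=0
t=3: arr=3 -> substrate=4 bound=2 product=0
t=4: arr=0 -> substrate=4 bound=2 product=0
t=5: arr=2 -> substrate=4 bound=2 product=2
t=6: arr=1 -> substrate=5 bound=2 product=2
t=7: arr=2 -> substrate=7 bound=2 product=2
t=8: arr=0 -> substrate=7 bound=2 product=2
t=9: arr=0 -> substrate=5 bound=2 product=4
t=10: arr=2 -> substrate=7 bound=2 product=4
t=11: arr=0 -> substrate=7 bound=2 product=4
t=12: arr=0 -> substrate=7 bound=2 product=4

Answer: 0 2 2 2 2 2 2 2 2 2 2 2 2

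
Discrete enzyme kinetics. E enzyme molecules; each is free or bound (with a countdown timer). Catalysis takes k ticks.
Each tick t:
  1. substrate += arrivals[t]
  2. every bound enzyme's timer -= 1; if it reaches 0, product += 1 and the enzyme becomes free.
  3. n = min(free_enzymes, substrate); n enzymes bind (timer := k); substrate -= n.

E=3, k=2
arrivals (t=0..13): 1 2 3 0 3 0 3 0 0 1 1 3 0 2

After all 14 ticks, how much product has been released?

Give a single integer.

t=0: arr=1 -> substrate=0 bound=1 product=0
t=1: arr=2 -> substrate=0 bound=3 product=0
t=2: arr=3 -> substrate=2 bound=3 product=1
t=3: arr=0 -> substrate=0 bound=3 product=3
t=4: arr=3 -> substrate=2 bound=3 product=4
t=5: arr=0 -> substrate=0 bound=3 product=6
t=6: arr=3 -> substrate=2 bound=3 product=7
t=7: arr=0 -> substrate=0 bound=3 product=9
t=8: arr=0 -> substrate=0 bound=2 product=10
t=9: arr=1 -> substrate=0 bound=1 product=12
t=10: arr=1 -> substrate=0 bound=2 product=12
t=11: arr=3 -> substrate=1 bound=3 product=13
t=12: arr=0 -> substrate=0 bound=3 product=14
t=13: arr=2 -> substrate=0 bound=3 product=16

Answer: 16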